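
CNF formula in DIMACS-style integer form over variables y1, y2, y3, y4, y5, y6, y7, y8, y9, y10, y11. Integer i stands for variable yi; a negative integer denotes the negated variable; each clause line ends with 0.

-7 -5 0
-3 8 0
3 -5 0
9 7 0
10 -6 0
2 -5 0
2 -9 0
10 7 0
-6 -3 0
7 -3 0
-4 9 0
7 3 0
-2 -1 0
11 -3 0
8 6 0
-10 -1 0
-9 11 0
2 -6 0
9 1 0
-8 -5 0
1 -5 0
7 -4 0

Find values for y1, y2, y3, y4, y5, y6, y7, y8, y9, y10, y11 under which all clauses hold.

y1=0, y2=1, y3=1, y4=0, y5=0, y6=0, y7=1, y8=1, y9=1, y10=1, y11=1

y4 occurs only negated in the remaining clauses — set y4 = False.
y5 occurs only negated in the remaining clauses — set y5 = False.
Try y1 = False.
  then y9 is forced to True.
  then y2 is forced to True.
  then y11 is forced to True.
Branch on y3: take y3 = True.
  then y8 is forced to True.
  then y6 is forced to False.
  then y7 is forced to True.
y10 is now unconstrained; take y10 = True.
Check each clause:
  1. (~y5 \/ ~y7) — ~y5 is true.
  2. (~y3 \/ y8) — y8 is true.
  3. (y3 \/ ~y5) — y3 is true.
  4. (y7 \/ y9) — y9 is true.
  5. (y10 \/ ~y6) — y10 is true.
  6. (~y5 \/ y2) — y2 is true.
  7. (y2 \/ ~y9) — y2 is true.
  8. (y10 \/ y7) — y10 is true.
  9. (~y6 \/ ~y3) — ~y6 is true.
  10. (y7 \/ ~y3) — y7 is true.
  11. (y9 \/ ~y4) — y9 is true.
  12. (y3 \/ y7) — y3 is true.
  13. (~y1 \/ ~y2) — ~y1 is true.
  14. (y11 \/ ~y3) — y11 is true.
  15. (y8 \/ y6) — y8 is true.
  16. (~y1 \/ ~y10) — ~y1 is true.
  17. (y11 \/ ~y9) — y11 is true.
  18. (y2 \/ ~y6) — ~y6 is true.
  19. (y1 \/ y9) — y9 is true.
  20. (~y5 \/ ~y8) — ~y5 is true.
  21. (~y5 \/ y1) — ~y5 is true.
  22. (~y4 \/ y7) — ~y4 is true.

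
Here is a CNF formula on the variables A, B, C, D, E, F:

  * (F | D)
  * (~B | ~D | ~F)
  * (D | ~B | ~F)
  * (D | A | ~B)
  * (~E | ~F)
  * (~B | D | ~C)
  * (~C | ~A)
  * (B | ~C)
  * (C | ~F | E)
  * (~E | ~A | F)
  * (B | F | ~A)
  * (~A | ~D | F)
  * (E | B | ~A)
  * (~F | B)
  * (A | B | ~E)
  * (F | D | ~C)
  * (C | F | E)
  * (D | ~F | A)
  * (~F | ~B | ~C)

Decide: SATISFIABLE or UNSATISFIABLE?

SATISFIABLE

Set A = False and propagate.
The remaining clauses are satisfied by B = True, C = True, D = True, E = True, F = False.
So A = False, B = True, C = True, D = True, E = True, F = False is a satisfying assignment.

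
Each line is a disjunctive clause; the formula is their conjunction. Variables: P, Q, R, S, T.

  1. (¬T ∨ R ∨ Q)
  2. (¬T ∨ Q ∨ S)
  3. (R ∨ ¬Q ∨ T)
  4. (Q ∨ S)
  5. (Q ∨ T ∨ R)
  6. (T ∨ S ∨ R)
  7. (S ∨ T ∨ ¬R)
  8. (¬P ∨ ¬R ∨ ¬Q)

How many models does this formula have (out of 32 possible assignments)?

11

Split on Q, then R.
  Q=T, R=T: remaining (P,S,T) ∈ {(F,F,T); (F,T,F); (F,T,T)} — 3.
  Q=T, R=F: remaining (P,S,T) ∈ {(F,F,T); (F,T,T); (T,F,T); (T,T,T)} — 4.
  Q=F, R=T: remaining (P,S,T) ∈ {(F,T,F); (F,T,T); (T,T,F); (T,T,T)} — 4.
  Q=F, R=F: a clause becomes empty — 0.
Total: 3 + 4 + 4 + 0 = 11.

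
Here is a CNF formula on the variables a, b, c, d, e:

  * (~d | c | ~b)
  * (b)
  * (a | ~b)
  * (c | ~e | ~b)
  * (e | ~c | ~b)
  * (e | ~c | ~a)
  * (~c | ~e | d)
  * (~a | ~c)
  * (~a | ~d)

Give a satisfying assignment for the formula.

Unit propagation: (b) forces b = True.
The clause (a) is unit: a must be True.
The clause (~c) is unit: c must be False.
The clause (~d) is unit: d must be False.
The clause (~e) is unit: e must be False.

a=True, b=True, c=False, d=False, e=False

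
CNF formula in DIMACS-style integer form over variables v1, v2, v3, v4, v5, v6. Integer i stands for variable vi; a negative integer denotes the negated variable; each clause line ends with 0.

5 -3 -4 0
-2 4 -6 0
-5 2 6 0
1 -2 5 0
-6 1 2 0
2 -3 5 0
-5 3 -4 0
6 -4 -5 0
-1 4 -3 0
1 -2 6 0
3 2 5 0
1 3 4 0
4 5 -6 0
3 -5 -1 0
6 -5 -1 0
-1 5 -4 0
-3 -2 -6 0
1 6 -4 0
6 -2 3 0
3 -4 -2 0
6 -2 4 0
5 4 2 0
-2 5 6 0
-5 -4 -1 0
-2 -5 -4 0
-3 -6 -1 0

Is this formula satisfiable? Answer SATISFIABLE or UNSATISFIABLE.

UNSATISFIABLE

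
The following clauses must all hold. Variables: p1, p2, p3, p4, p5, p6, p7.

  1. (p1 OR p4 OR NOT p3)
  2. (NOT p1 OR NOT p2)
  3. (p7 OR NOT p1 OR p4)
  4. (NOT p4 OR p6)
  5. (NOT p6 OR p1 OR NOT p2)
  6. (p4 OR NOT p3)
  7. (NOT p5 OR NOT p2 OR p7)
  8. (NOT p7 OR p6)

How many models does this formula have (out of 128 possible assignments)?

Case analysis on p1 and p4:
  p1=T, p4=T: forces p2=F; p6=T; p3, p5, p7 free → 2^3 = 8.
  p1=T, p4=F: remaining (p2,p3,p5,p6,p7) ∈ {(F,F,F,T,T); (F,F,T,T,T)} — 2.
  p1=F, p4=T: forces p2=F; p6=T; p3, p5, p7 free → 2^3 = 8.
  p1=F, p4=F: 7 of the 32 assignments to (p2,p3,p5,p6,p7) work.
Total: 8 + 2 + 8 + 7 = 25.

25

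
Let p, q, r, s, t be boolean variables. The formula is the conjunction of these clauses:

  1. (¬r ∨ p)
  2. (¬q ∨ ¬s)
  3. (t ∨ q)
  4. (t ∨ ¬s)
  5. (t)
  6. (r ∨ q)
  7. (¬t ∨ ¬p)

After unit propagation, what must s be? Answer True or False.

False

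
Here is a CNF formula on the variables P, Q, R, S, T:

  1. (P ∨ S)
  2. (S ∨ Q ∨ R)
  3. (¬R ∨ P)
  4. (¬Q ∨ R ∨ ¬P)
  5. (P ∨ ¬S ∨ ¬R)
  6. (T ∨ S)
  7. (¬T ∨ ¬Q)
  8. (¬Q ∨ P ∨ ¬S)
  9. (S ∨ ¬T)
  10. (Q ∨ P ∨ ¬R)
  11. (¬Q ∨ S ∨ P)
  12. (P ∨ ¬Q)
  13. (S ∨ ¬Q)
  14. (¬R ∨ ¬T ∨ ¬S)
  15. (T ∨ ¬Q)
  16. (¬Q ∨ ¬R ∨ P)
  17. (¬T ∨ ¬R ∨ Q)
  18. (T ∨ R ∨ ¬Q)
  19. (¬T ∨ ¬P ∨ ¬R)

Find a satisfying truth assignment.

P = T, Q = F, R = T, S = T, T = F

Try P = True.
Set Q = False and propagate.
The remaining clauses are satisfied by R = True, S = True, T = False.
Every clause has at least one true literal under this assignment.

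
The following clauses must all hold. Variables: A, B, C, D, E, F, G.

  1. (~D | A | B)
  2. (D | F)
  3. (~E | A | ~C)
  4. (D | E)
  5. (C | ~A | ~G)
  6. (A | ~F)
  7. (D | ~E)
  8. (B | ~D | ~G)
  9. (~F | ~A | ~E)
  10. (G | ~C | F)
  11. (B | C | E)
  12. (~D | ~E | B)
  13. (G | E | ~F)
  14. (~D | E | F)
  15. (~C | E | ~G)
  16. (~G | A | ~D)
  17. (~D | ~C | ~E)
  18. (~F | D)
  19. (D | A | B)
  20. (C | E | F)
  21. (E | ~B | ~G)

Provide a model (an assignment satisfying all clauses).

Try A = True.
Branch on B: take B = True.
Try C = False.
  then G is forced to False.
The remaining clauses are satisfied by D = True, E = True, F = False.
Every clause has at least one true literal under this assignment.

A=True, B=True, C=False, D=True, E=True, F=False, G=False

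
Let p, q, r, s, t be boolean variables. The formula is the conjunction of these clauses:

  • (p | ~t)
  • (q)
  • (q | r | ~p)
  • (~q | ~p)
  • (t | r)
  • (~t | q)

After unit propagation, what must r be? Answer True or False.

True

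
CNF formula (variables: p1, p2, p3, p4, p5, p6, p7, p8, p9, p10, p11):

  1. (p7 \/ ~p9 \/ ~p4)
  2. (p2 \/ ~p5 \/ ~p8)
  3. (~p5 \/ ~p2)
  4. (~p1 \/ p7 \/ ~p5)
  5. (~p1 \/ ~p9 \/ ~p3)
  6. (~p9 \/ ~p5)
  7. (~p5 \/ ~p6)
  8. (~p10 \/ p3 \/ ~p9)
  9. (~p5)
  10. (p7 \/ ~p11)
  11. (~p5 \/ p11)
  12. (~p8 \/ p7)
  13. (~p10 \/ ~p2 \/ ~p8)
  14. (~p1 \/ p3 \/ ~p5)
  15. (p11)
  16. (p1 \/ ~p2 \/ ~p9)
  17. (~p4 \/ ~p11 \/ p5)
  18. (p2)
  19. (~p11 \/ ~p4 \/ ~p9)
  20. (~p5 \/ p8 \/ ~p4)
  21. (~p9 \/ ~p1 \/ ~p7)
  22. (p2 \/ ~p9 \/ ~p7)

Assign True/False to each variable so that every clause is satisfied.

p1=True, p2=True, p3=True, p4=False, p5=False, p6=True, p7=True, p8=False, p9=False, p10=False, p11=True

The clause (~p5) is unit: p5 must be False.
The clause (p11) is unit: p11 must be True.
Unit propagation: (p7) forces p7 = True.
The clause (~p4) is unit: p4 must be False.
(p2) is a unit clause, so p2 = True.
Pure literal: p8 appears only negated; assign p8 = False.
Pure literal: p9 appears only negated; assign p9 = False.
p1, p3, p6, p10 are now unconstrained; take p1 = True, p3 = True, p6 = True, p10 = False.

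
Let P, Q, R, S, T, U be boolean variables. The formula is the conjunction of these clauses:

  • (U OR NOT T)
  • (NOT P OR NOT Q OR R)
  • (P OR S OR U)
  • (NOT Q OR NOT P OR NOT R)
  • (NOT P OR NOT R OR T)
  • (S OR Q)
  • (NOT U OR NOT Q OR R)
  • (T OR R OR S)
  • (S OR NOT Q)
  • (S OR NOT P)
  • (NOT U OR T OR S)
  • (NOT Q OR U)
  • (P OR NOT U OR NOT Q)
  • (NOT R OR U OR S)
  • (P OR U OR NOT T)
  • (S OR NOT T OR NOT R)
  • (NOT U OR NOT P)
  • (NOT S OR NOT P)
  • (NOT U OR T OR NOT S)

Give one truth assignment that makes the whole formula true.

P=F, Q=F, R=F, S=T, T=F, U=F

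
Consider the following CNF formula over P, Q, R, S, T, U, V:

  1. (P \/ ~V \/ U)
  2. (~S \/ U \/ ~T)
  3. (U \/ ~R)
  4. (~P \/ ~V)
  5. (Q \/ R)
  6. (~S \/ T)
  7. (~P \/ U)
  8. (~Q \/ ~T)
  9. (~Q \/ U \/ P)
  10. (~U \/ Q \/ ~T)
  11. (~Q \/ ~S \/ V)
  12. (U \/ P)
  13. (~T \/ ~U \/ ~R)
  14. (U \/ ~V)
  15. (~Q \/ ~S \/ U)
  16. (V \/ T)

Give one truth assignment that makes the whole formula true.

S occurs only negated in the remaining clauses — set S = False.
Try P = False.
  then U is forced to True.
Set Q = False and propagate.
  then R is forced to True.
  then T is forced to False.
  then V is forced to True.

P=F, Q=F, R=T, S=F, T=F, U=T, V=T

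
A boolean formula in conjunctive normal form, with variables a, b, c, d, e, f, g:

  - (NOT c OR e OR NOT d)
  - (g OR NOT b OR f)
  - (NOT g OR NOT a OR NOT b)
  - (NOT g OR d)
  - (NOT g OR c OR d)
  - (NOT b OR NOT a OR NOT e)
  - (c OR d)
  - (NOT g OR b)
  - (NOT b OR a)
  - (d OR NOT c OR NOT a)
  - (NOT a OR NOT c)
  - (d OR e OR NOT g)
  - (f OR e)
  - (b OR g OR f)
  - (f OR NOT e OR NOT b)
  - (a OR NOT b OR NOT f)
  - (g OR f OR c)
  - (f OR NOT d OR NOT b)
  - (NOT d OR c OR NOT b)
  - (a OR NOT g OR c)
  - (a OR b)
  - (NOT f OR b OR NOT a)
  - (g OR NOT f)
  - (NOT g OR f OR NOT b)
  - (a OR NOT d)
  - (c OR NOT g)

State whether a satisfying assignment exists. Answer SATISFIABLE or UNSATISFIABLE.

UNSATISFIABLE

b = True:
  propagation gives a=True, g=False, f=True; an empty clause results — contradiction.
b = False:
  propagation gives g=False, f=True; an empty clause results — contradiction.
Every branch closes, so no satisfying assignment exists.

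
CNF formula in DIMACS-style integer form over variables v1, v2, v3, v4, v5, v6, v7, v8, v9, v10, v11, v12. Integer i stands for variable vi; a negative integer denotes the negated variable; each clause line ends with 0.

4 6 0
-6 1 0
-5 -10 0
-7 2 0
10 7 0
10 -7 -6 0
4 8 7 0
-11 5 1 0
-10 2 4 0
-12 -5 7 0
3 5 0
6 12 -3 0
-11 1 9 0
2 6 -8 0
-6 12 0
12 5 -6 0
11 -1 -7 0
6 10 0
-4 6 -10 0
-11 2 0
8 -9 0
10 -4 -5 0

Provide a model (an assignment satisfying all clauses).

Set v1 = True and propagate.
Try v2 = False.
  then v7 is forced to False.
  then v10 is forced to True.
  then v5 is forced to False.
  then v4 is forced to True.
  then v3 is forced to True.
  then v6 is forced to True.
  then v12 is forced to True.
  then v11 is forced to False.
Try v8 = False.
  then v9 is forced to False.

v1 = True, v2 = False, v3 = True, v4 = True, v5 = False, v6 = True, v7 = False, v8 = False, v9 = False, v10 = True, v11 = False, v12 = True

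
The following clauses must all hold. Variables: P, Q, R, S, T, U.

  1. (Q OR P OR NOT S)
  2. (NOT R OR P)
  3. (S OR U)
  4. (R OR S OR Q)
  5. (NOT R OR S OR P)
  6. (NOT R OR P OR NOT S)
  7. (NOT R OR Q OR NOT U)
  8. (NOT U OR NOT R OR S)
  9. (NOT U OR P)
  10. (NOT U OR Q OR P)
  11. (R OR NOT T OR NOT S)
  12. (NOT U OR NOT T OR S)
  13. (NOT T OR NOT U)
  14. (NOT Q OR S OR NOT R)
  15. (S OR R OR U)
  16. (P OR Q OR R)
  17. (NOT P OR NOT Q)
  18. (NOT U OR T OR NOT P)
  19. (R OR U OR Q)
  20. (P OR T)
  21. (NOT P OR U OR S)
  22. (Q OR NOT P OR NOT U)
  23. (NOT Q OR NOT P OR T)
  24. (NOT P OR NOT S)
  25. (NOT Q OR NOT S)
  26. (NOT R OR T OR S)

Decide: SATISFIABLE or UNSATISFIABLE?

UNSATISFIABLE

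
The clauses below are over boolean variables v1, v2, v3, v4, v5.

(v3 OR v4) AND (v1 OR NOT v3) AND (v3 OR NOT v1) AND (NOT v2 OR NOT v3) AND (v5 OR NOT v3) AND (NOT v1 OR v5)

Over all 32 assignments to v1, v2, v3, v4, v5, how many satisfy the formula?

6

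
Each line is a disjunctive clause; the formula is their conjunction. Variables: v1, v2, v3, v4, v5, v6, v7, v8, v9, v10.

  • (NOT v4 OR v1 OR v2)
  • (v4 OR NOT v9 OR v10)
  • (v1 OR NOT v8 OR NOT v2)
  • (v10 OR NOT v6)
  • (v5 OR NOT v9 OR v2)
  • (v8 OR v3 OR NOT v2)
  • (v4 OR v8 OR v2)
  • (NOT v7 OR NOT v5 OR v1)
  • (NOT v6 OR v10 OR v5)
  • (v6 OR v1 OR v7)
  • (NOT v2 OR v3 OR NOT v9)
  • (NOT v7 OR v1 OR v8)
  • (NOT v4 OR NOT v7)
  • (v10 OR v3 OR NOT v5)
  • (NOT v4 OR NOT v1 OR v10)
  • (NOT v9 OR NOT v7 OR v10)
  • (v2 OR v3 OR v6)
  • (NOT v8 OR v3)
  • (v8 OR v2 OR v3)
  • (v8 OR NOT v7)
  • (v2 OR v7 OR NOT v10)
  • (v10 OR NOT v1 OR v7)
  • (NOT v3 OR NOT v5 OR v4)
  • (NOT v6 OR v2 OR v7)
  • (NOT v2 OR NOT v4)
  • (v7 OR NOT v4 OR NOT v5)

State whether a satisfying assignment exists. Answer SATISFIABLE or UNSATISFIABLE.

SATISFIABLE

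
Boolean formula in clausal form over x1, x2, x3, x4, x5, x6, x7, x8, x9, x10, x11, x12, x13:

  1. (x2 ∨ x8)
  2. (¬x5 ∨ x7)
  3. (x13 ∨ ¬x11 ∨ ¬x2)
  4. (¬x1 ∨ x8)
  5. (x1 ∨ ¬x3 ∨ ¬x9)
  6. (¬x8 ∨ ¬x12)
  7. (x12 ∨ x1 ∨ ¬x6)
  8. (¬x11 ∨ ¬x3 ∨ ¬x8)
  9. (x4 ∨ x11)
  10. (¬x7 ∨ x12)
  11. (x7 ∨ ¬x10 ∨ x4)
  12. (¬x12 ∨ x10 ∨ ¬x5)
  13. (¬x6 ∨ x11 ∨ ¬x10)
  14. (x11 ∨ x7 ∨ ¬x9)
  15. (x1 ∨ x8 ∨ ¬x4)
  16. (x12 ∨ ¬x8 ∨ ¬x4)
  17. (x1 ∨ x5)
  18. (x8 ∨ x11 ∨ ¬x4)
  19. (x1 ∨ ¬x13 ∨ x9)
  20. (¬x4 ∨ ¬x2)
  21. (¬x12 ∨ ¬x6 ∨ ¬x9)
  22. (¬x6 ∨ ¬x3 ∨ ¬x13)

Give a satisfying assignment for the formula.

x1 = T, x2 = F, x3 = F, x4 = F, x5 = F, x6 = F, x7 = F, x8 = T, x9 = F, x10 = F, x11 = T, x12 = F, x13 = T

Check each clause:
  1. (x2 ∨ x8) — x8 is true.
  2. (x7 ∨ ¬x5) — ¬x5 is true.
  3. (¬x11 ∨ ¬x2 ∨ x13) — x13 is true.
  4. (¬x1 ∨ x8) — x8 is true.
  5. (x1 ∨ ¬x3 ∨ ¬x9) — x1 is true.
  6. (¬x12 ∨ ¬x8) — ¬x12 is true.
  7. (x1 ∨ ¬x6 ∨ x12) — x1 is true.
  8. (¬x8 ∨ ¬x11 ∨ ¬x3) — ¬x3 is true.
  9. (x4 ∨ x11) — x11 is true.
  10. (x12 ∨ ¬x7) — ¬x7 is true.
  11. (¬x10 ∨ x4 ∨ x7) — ¬x10 is true.
  12. (x10 ∨ ¬x5 ∨ ¬x12) — ¬x5 is true.
  13. (¬x10 ∨ ¬x6 ∨ x11) — ¬x6 is true.
  14. (¬x9 ∨ x11 ∨ x7) — x11 is true.
  15. (¬x4 ∨ x8 ∨ x1) — x8 is true.
  16. (¬x8 ∨ x12 ∨ ¬x4) — ¬x4 is true.
  17. (x5 ∨ x1) — x1 is true.
  18. (x11 ∨ x8 ∨ ¬x4) — x8 is true.
  19. (¬x13 ∨ x1 ∨ x9) — x1 is true.
  20. (¬x2 ∨ ¬x4) — ¬x4 is true.
  21. (¬x12 ∨ ¬x9 ∨ ¬x6) — ¬x6 is true.
  22. (¬x13 ∨ ¬x6 ∨ ¬x3) — ¬x6 is true.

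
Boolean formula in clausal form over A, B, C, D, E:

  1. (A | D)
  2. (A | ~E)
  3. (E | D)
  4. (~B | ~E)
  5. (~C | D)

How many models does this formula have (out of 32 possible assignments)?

11

Split on D, then E.
  D=T, E=T: remaining (A,B,C) ∈ {(T,F,F); (T,F,T)} — 2.
  D=T, E=F: A, B, C free → 2^3 = 8.
  D=F, E=T: remaining (A,B,C) ∈ {(T,F,F)} — 1.
  D=F, E=F: a clause becomes empty — 0.
Total: 2 + 8 + 1 + 0 = 11.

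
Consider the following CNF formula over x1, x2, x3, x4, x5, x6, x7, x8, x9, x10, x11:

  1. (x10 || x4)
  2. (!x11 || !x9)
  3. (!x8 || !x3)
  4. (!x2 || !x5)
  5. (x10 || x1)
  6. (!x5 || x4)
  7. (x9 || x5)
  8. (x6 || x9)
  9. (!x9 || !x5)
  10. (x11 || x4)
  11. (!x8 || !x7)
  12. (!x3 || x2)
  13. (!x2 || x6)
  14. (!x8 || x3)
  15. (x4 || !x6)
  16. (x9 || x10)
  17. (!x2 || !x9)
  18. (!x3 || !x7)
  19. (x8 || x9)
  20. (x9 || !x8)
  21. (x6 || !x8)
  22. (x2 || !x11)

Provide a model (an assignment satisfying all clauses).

x1=T, x2=F, x3=F, x4=T, x5=F, x6=F, x7=F, x8=F, x9=T, x10=T, x11=F

Pure literal: x1 appears only positively; assign x1 = True.
x4 occurs only positively in the remaining clauses — set x4 = True.
Branch on x2: take x2 = False.
  then x3 is forced to False.
  then x8 is forced to False.
  then x9 is forced to True.
  then x11 is forced to False.
  then x5 is forced to False.
x6, x7, x10 are now unconstrained; take x6 = False, x7 = False, x10 = True.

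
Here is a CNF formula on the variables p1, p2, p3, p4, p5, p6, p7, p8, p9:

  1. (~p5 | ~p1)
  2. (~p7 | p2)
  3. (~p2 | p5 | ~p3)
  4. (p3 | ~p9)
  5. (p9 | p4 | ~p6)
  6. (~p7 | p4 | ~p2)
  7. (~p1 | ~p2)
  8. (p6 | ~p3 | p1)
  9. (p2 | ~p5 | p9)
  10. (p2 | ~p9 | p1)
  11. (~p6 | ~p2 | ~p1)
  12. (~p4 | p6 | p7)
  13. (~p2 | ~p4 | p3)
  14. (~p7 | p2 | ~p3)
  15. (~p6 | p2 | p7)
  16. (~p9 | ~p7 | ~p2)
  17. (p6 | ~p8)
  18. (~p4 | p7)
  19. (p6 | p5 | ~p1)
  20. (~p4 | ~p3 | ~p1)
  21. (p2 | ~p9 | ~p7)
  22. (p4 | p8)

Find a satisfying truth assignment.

p1=False, p2=True, p3=True, p4=True, p5=True, p6=True, p7=True, p8=False, p9=False

Branch on p1: take p1 = False.
For the remaining variables, p2 = True, p3 = True, p4 = True, p5 = True, p6 = True, p7 = True, p8 = False, p9 = False works.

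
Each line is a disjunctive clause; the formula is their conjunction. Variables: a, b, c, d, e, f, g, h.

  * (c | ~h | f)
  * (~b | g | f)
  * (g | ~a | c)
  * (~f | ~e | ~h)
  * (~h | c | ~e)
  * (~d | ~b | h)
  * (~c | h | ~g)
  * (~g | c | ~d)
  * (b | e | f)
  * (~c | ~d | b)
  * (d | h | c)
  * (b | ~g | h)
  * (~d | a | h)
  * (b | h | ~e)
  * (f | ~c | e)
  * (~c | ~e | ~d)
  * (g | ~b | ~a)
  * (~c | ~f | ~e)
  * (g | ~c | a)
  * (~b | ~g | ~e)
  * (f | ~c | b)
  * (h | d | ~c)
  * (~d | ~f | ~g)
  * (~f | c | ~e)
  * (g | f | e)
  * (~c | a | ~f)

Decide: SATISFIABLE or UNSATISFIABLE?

Branch on a: take a = False.
For the remaining variables, b = True, c = False, d = False, e = False, f = True, g = False, h = True works.
Every clause has at least one true literal under this assignment.
So a=0, b=1, c=0, d=0, e=0, f=1, g=0, h=1 is a satisfying assignment.

SATISFIABLE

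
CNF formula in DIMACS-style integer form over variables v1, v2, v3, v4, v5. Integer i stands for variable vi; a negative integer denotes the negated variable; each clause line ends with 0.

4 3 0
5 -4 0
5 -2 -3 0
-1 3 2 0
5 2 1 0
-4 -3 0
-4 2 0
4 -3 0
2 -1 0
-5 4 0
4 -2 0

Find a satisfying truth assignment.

v1=F  v2=T  v3=F  v4=T  v5=T

Set v1 = False and propagate.
For the remaining variables, v2 = True, v3 = False, v4 = True, v5 = True works.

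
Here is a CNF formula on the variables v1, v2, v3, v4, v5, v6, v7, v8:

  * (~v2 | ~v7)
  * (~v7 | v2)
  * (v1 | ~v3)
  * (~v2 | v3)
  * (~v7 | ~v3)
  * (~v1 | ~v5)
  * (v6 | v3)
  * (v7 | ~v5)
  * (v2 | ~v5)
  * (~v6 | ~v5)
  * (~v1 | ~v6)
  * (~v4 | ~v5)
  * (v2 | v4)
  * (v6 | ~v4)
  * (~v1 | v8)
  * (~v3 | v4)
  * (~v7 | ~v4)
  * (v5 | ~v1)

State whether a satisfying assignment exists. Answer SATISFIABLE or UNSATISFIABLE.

SATISFIABLE

Try v1 = False.
  then v3 is forced to False.
  then v2 is forced to False.
  then v7 is forced to False.
  then v6 is forced to True.
  then v5 is forced to False.
  then v4 is forced to True.
v8 is now unconstrained; take v8 = False.
Every clause has at least one true literal under this assignment.
So v1=F, v2=F, v3=F, v4=T, v5=F, v6=T, v7=F, v8=F is a satisfying assignment.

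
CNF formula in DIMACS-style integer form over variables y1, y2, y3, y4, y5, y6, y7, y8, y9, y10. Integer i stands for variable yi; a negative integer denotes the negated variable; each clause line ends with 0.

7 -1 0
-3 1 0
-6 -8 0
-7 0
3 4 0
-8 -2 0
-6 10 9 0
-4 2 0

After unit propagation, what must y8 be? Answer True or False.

(~y7) stands alone — y7 = False.
(~y1 \/ y7) with y7 = False leaves only ~y1, so y1 = False.
In (~y3 \/ y1), y1 is now false; ~y3 must hold, so y3 = False.
In (y3 \/ y4), y3 is now false; y4 must hold, so y4 = True.
(y2 \/ ~y4): since y4 = True, the clause reduces to (y2). y2 = True.
(~y8 \/ ~y2): since y2 = True, the clause reduces to (~y8). y8 = False.

False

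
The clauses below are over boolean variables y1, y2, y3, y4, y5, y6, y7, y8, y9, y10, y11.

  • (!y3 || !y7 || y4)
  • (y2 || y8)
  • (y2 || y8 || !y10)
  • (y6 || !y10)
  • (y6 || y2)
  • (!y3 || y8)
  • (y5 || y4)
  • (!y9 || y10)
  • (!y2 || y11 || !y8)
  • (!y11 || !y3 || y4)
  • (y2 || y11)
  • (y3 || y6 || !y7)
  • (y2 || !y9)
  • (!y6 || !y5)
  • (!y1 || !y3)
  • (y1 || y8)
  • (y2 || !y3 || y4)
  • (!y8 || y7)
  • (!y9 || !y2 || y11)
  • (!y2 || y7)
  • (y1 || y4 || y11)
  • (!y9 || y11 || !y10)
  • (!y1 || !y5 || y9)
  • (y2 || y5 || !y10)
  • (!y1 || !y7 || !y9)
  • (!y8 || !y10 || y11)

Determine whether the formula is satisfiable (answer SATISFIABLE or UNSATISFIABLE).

y4 occurs only positively in the remaining clauses — set y4 = True.
Try y1 = True.
  then y3 is forced to False.
The remaining clauses are satisfied by y2 = True, y5 = False, y6 = True, y7 = True, y8 = True, y9 = False, y10 = False, y11 = True.
So y1=T  y2=T  y3=F  y4=T  y5=F  y6=T  y7=T  y8=T  y9=F  y10=F  y11=T is a satisfying assignment.

SATISFIABLE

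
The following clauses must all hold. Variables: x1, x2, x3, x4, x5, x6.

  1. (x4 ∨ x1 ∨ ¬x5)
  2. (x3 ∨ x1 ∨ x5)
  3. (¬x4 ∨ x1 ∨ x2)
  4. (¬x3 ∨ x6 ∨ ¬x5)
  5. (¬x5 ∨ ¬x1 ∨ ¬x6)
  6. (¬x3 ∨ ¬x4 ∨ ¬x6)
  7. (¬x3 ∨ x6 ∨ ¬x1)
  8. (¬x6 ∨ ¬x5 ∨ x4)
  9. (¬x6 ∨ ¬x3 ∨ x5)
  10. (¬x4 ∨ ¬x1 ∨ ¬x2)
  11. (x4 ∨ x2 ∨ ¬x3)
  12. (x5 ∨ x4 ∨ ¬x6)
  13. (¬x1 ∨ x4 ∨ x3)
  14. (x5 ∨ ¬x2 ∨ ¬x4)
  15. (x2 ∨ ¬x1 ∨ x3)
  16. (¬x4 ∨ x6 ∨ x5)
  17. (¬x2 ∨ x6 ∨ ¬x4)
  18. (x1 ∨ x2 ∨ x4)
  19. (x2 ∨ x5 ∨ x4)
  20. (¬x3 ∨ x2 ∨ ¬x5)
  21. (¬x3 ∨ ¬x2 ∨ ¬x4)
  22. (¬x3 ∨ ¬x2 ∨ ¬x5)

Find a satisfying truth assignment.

x1=F  x2=T  x3=T  x4=F  x5=F  x6=F

Branch on x1: take x1 = False.
Try x2 = True.
For the remaining variables, x3 = True, x4 = False, x5 = False, x6 = False works.
Every clause has at least one true literal under this assignment.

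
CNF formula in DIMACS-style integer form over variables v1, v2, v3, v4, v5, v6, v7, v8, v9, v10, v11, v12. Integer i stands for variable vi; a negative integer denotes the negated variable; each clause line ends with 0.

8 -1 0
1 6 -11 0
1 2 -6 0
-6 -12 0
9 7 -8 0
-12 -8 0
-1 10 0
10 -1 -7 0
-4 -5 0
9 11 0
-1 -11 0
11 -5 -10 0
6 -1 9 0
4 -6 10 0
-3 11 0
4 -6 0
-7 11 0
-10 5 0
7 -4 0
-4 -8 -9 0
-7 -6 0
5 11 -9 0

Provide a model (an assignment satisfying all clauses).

v3 occurs only negated in the remaining clauses — set v3 = False.
v12 occurs only negated in the remaining clauses — set v12 = False.
Try v1 = False.
Branch on v2: take v2 = False.
  then v6 is forced to False.
  then v11 is forced to False.
  then v9 is forced to True.
  then v7 is forced to False.
  then v4 is forced to False.
  then v5 is forced to True.
  then v10 is forced to False.
v8 is now unconstrained; take v8 = True.

v1=0, v2=0, v3=0, v4=0, v5=1, v6=0, v7=0, v8=1, v9=1, v10=0, v11=0, v12=0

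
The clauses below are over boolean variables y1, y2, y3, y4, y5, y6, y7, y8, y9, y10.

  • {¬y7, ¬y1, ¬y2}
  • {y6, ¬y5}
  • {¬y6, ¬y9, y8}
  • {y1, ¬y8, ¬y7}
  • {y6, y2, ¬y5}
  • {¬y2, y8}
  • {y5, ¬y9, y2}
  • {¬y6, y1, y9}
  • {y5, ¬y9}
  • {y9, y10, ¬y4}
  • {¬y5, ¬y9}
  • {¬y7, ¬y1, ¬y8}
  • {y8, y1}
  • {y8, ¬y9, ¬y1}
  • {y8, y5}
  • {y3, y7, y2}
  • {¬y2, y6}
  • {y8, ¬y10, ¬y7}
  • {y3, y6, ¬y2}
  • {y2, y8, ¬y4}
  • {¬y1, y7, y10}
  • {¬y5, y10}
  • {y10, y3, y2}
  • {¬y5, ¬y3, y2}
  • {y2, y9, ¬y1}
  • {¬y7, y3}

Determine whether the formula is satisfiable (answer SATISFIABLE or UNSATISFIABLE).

SATISFIABLE

Pure literal: y4 appears only negated; assign y4 = False.
Try y1 = True.
Set y2 = True and propagate.
  then y7 is forced to False.
  then y8 is forced to True.
  then y6 is forced to True.
  then y10 is forced to True.
For the remaining variables, y3 = False, y5 = False, y9 = False works.
So y1=True  y2=True  y3=False  y4=False  y5=False  y6=True  y7=False  y8=True  y9=False  y10=True is a satisfying assignment.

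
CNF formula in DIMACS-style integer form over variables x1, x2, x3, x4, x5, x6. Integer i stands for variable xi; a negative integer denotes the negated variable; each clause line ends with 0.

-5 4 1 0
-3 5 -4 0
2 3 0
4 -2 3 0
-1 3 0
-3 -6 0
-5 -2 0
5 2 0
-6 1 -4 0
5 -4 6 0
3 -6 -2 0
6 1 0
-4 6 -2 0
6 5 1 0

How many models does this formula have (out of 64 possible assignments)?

3

The models are:
  x1=T x2=F x3=T x4=F x5=T x6=F
  x1=T x2=F x3=T x4=T x5=T x6=F
  x1=T x2=T x3=T x4=F x5=F x6=F
Count: 3.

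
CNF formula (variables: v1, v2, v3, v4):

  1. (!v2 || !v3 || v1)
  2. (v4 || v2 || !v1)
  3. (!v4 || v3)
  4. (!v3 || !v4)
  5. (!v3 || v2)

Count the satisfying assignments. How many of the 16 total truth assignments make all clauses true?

4

Satisfying assignments:
  v1=0 v2=0 v3=0 v4=0
  v1=0 v2=1 v3=0 v4=0
  v1=1 v2=1 v3=0 v4=0
  v1=1 v2=1 v3=1 v4=0
Count: 4.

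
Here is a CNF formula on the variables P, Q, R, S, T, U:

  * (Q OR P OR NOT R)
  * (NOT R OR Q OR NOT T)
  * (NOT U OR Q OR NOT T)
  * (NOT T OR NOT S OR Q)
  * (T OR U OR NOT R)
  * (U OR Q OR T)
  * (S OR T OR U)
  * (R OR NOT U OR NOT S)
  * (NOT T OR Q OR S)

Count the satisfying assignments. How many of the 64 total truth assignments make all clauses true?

Case analysis on T and Q:
  T=T, Q=T: P free; 7 ways for (R,S,U) × 2^1 = 14.
  T=T, Q=F: a clause becomes empty — 0.
  T=F, Q=T: P free; 4 ways for (R,S,U) × 2^1 = 8.
  T=F, Q=F: remaining (P,R,S,U) ∈ {(F,F,F,T); (T,F,F,T); (T,T,F,T); (T,T,T,T)} — 4.
Total: 14 + 0 + 8 + 4 = 26.

26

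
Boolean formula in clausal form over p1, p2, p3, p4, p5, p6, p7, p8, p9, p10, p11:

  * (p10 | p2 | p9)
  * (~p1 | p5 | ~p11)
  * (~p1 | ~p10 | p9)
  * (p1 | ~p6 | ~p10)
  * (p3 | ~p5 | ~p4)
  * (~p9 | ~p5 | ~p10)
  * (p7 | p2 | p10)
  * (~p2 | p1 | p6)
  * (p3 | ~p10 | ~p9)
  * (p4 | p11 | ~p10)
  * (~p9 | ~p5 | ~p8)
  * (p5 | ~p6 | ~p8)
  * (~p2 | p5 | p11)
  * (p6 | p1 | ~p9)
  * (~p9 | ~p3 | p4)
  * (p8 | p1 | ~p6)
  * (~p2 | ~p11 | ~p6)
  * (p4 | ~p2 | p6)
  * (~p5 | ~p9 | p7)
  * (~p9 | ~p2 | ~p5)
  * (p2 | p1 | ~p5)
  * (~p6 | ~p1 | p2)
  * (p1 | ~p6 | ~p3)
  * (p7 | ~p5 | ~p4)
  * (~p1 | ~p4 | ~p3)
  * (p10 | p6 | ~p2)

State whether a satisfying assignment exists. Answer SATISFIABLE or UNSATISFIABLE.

SATISFIABLE

Set p1 = True and propagate.
For the remaining variables, p2 = True, p3 = True, p4 = False, p5 = True, p6 = True, p7 = False, p8 = True, p9 = False, p10 = False, p11 = False works.
So p1 = 1  p2 = 1  p3 = 1  p4 = 0  p5 = 1  p6 = 1  p7 = 0  p8 = 1  p9 = 0  p10 = 0  p11 = 0 is a satisfying assignment.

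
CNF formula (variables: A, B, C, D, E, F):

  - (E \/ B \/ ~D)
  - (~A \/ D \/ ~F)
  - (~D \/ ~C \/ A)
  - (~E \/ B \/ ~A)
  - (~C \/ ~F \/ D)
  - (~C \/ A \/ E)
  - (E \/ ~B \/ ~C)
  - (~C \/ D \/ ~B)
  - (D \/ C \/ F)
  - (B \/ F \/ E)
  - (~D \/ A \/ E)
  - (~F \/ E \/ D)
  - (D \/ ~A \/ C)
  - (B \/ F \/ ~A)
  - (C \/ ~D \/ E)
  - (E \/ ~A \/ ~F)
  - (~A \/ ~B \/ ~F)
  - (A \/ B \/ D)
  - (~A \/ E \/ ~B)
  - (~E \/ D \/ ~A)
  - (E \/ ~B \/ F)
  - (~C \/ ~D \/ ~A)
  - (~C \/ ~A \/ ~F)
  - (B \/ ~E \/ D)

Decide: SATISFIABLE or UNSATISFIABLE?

SATISFIABLE

Branch on A: take A = False.
Try B = True.
Branch on C: take C = False.
The remaining clauses are satisfied by D = False, E = True, F = True.
Every clause has at least one true literal under this assignment.
So A = F, B = T, C = F, D = F, E = T, F = T is a satisfying assignment.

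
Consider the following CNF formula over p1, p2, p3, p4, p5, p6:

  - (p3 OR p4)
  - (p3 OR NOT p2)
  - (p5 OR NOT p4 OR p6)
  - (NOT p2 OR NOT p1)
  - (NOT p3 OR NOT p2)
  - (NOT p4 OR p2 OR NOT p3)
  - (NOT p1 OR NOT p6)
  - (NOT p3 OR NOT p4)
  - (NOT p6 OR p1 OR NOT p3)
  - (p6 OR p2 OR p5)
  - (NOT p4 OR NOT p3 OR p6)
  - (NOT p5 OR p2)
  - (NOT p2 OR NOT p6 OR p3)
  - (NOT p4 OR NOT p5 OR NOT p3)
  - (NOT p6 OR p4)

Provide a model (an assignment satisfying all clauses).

p1 = F, p2 = F, p3 = F, p4 = T, p5 = F, p6 = T

Check each clause:
  1. (p4 OR p3) — p4 is true.
  2. (NOT p2 OR p3) — NOT p2 is true.
  3. (p6 OR p5 OR NOT p4) — p6 is true.
  4. (NOT p2 OR NOT p1) — NOT p2 is true.
  5. (NOT p3 OR NOT p2) — NOT p3 is true.
  6. (NOT p3 OR NOT p4 OR p2) — NOT p3 is true.
  7. (NOT p1 OR NOT p6) — NOT p1 is true.
  8. (NOT p4 OR NOT p3) — NOT p3 is true.
  9. (NOT p6 OR p1 OR NOT p3) — NOT p3 is true.
  10. (p5 OR p6 OR p2) — p6 is true.
  11. (p6 OR NOT p4 OR NOT p3) — NOT p3 is true.
  12. (p2 OR NOT p5) — NOT p5 is true.
  13. (NOT p2 OR p3 OR NOT p6) — NOT p2 is true.
  14. (NOT p3 OR NOT p5 OR NOT p4) — NOT p5 is true.
  15. (NOT p6 OR p4) — p4 is true.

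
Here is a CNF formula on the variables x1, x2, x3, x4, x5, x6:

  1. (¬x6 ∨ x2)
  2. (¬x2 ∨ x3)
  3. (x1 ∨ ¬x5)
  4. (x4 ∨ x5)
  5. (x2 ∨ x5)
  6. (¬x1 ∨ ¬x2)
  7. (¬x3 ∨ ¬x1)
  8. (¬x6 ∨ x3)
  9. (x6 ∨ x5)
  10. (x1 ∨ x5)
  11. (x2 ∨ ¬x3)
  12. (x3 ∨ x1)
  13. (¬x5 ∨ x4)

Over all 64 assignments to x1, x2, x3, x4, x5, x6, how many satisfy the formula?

Satisfying assignments:
  x1=T x2=F x3=F x4=T x5=T x6=F
That's 1 in total.

1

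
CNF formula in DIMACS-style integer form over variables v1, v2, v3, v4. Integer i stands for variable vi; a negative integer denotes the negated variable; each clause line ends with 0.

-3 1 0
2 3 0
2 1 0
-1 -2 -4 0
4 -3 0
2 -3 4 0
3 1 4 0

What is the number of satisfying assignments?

3

Satisfying assignments:
  v1=0 v2=1 v3=0 v4=1
  v1=1 v2=0 v3=1 v4=1
  v1=1 v2=1 v3=0 v4=0
Count: 3.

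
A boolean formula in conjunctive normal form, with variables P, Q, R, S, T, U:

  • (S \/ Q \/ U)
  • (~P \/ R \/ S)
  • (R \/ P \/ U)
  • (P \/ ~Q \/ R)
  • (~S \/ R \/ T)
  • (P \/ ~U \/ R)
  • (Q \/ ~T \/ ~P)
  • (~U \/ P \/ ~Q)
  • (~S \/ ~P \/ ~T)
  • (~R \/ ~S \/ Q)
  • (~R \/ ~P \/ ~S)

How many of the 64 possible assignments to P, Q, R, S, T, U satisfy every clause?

Case analysis on P and R:
  P=1, R=1: 5 of the 16 assignments to (Q,S,T,U) work.
  P=1, R=0: a clause becomes empty — 0.
  P=0, R=1: T free; 3 ways for (Q,S,U) × 2^1 = 6.
  P=0, R=0: a clause becomes empty — 0.
Total: 5 + 0 + 6 + 0 = 11.

11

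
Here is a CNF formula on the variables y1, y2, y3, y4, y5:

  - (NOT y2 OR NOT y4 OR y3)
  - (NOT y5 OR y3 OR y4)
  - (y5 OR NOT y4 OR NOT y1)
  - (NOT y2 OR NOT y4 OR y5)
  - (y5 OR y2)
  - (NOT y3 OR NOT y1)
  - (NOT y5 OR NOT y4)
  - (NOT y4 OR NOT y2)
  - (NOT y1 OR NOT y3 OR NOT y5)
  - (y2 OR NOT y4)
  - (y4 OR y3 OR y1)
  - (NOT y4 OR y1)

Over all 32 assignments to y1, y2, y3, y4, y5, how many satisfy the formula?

Satisfying assignments:
  y1=F y2=F y3=T y4=F y5=T
  y1=F y2=T y3=T y4=F y5=F
  y1=F y2=T y3=T y4=F y5=T
  y1=T y2=T y3=F y4=F y5=F
Count: 4.

4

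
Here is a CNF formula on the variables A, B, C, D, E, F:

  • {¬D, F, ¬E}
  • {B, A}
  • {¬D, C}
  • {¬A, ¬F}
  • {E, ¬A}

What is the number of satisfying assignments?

15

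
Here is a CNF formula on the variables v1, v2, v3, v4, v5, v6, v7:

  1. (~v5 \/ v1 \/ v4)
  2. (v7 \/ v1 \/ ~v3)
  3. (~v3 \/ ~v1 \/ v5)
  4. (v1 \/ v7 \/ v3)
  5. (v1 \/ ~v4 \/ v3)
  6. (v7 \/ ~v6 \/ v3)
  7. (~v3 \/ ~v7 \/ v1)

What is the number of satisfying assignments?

Split on v1, then v3.
  v1=1, v3=1: forces v5=1; v2, v4, v6, v7 free → 2^4 = 16.
  v1=1, v3=0: v2, v4, v5 free; 3 ways for (v6,v7) × 2^3 = 24.
  v1=0, v3=1: a clause becomes empty — 0.
  v1=0, v3=0: remaining (v2,v4,v5,v6,v7) ∈ {(0,0,0,0,1); (0,0,0,1,1); (1,0,0,0,1); (1,0,0,1,1)} — 4.
Total: 16 + 24 + 0 + 4 = 44.

44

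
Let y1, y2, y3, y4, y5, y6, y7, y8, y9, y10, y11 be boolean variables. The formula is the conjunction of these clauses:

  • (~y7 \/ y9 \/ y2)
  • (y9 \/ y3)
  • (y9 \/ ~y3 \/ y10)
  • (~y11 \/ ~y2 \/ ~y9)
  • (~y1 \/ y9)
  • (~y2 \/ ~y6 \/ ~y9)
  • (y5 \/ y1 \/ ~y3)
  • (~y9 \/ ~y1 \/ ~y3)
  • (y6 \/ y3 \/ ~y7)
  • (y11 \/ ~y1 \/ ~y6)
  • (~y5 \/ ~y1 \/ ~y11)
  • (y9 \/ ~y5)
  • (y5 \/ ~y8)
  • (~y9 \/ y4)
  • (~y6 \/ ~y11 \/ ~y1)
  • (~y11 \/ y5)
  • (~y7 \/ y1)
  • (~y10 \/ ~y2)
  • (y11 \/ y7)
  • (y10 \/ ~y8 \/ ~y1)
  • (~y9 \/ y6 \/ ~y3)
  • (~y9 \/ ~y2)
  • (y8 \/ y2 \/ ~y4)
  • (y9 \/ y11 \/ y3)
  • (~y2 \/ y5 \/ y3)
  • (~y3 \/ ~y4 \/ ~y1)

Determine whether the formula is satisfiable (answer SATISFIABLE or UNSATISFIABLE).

Branch on y1: take y1 = False.
  then y7 is forced to False.
  then y11 is forced to True.
  then y5 is forced to True.
  then y9 is forced to True.
  then y2 is forced to False.
  then y4 is forced to True.
  then y8 is forced to True.
For the remaining variables, y3 = True, y6 = True, y10 = True works.
Every clause has at least one true literal under this assignment.
So y1=False, y2=False, y3=True, y4=True, y5=True, y6=True, y7=False, y8=True, y9=True, y10=True, y11=True is a satisfying assignment.

SATISFIABLE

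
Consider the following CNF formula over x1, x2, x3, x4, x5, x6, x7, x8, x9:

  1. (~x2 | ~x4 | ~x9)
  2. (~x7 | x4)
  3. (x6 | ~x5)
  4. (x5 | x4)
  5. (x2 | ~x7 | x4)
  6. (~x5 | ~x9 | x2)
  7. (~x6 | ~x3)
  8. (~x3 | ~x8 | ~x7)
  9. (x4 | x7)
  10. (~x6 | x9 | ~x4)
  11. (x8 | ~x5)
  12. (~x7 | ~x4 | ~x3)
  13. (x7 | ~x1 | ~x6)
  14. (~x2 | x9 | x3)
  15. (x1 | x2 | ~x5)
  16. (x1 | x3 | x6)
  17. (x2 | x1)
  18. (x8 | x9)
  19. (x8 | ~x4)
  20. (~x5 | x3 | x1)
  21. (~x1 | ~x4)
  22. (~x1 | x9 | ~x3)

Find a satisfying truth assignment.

x1=F, x2=T, x3=T, x4=T, x5=F, x6=F, x7=F, x8=T, x9=F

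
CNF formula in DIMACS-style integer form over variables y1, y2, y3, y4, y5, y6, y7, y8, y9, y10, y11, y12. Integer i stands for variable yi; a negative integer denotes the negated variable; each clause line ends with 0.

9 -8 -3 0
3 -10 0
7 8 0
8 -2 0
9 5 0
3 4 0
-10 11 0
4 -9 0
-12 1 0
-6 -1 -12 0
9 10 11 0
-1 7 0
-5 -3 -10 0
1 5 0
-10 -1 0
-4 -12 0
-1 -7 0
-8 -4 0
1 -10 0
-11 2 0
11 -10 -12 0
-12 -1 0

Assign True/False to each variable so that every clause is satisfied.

y1=F, y2=F, y3=T, y4=T, y5=T, y6=F, y7=T, y8=F, y9=T, y10=F, y11=F, y12=F

y6 occurs only negated in the remaining clauses — set y6 = False.
y12 occurs only negated in the remaining clauses — set y12 = False.
Set y1 = False and propagate.
  then y5 is forced to True.
  then y10 is forced to False.
Branch on y2: take y2 = False.
  then y11 is forced to False.
  then y9 is forced to True.
  then y4 is forced to True.
  then y8 is forced to False.
  then y7 is forced to True.
y3 is now unconstrained; take y3 = True.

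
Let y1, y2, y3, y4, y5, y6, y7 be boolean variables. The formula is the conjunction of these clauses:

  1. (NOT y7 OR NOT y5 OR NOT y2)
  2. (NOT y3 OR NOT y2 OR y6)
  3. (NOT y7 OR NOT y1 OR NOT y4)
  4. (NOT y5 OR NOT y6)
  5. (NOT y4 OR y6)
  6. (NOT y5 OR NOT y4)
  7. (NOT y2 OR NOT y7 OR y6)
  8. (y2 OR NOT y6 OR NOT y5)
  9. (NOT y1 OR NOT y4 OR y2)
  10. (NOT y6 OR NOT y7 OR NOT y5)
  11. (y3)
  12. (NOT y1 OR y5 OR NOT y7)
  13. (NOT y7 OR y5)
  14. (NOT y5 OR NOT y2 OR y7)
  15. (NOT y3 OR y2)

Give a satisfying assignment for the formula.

The clause (y3) is unit: y3 must be True.
Unit propagation: (y2) forces y2 = True.
(y6) is a unit clause, so y6 = True.
(NOT y5) is a unit clause, so y5 = False.
The clause (NOT y7) is unit: y7 must be False.
y1, y4 are now unconstrained; take y1 = True, y4 = True.

y1=1, y2=1, y3=1, y4=1, y5=0, y6=1, y7=0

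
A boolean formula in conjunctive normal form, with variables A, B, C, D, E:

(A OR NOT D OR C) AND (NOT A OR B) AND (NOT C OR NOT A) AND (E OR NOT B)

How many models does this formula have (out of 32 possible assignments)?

11

Split on A, then B.
  A=1, B=1: remaining (C,D,E) ∈ {(0,0,1); (0,1,1)} — 2.
  A=1, B=0: a clause becomes empty — 0.
  A=0, B=1: remaining (C,D,E) ∈ {(0,0,1); (1,0,1); (1,1,1)} — 3.
  A=0, B=0: E free; 3 ways for (C,D) × 2^1 = 6.
Total: 2 + 0 + 3 + 6 = 11.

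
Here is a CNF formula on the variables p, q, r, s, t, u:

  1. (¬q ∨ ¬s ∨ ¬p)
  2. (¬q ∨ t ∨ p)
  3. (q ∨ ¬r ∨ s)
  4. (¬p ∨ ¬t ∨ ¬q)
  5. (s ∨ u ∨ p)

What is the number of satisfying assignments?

Split on p, then q.
  p=T, q=T: remaining (r,s,t,u) ∈ {(F,F,F,F); (F,F,F,T); (T,F,F,F); (T,F,F,T)} — 4.
  p=T, q=F: t, u free; 3 ways for (r,s) × 2^2 = 12.
  p=F, q=T: r free; 3 ways for (s,t,u) × 2^1 = 6.
  p=F, q=F: t free; 5 ways for (r,s,u) × 2^1 = 10.
Total: 4 + 12 + 6 + 10 = 32.

32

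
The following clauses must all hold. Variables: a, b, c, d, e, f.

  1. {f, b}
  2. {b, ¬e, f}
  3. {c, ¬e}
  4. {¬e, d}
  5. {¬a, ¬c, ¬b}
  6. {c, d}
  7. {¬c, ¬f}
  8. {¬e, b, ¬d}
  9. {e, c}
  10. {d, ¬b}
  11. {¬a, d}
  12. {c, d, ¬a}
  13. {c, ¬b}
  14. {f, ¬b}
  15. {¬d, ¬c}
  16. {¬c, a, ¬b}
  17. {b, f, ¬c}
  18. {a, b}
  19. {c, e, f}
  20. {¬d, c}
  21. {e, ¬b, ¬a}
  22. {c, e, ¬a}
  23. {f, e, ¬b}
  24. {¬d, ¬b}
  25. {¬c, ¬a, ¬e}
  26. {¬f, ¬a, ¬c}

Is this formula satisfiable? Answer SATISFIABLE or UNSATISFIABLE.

UNSATISFIABLE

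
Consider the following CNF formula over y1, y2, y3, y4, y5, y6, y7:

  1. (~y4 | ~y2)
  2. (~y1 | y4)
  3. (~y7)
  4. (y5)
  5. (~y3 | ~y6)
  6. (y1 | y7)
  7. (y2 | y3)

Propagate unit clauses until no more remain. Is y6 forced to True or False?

(~y7) stands alone — y7 = False.
(y5) is a unit clause: y5 = True.
In (y7 | y1), y7 is now false; y1 must hold, so y1 = True.
From (y4 | ~y1) and y1 = True: y4 = True.
From (~y2 | ~y4) and y4 = True: y2 = False.
From (y2 | y3) and y2 = False: y3 = True.
From (~y6 | ~y3) and y3 = True: y6 = False.

False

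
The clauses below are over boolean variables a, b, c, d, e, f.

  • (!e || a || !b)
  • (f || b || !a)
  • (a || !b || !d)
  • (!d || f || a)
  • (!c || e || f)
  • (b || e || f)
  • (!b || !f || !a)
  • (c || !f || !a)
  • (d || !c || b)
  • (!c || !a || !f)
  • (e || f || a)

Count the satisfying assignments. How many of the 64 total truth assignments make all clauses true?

15

Split on a, then f.
  a=T, f=T: a clause becomes empty — 0.
  a=T, f=F: d free; 3 ways for (b,c,e) × 2^1 = 6.
  a=F, f=T: 8 of the 16 assignments to (b,c,d,e) work.
  a=F, f=F: remaining (b,c,d,e) ∈ {(F,F,F,T)} — 1.
Total: 0 + 6 + 8 + 1 = 15.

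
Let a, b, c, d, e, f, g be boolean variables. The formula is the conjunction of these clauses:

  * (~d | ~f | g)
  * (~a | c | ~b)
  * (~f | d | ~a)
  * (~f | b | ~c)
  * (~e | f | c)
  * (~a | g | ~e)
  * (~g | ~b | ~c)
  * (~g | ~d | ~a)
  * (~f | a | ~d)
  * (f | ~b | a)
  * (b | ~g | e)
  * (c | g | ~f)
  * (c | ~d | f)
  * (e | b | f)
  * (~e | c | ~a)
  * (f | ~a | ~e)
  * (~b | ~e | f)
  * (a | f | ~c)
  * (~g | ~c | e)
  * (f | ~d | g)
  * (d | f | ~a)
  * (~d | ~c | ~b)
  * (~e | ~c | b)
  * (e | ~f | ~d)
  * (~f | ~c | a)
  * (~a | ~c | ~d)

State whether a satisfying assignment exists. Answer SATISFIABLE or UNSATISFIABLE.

SATISFIABLE

Try a = False.
Branch on b: take b = True.
  then f is forced to True.
  then d is forced to False.
  then c is forced to False.
  then g is forced to True.
e is now unconstrained; take e = True.
So a=F, b=T, c=F, d=F, e=T, f=T, g=T is a satisfying assignment.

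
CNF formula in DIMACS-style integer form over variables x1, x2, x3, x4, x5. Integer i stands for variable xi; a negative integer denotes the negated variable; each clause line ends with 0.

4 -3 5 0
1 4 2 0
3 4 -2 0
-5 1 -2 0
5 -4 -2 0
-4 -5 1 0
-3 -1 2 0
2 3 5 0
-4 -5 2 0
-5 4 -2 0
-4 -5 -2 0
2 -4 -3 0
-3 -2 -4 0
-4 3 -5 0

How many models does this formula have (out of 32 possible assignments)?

Satisfying assignments:
  x1=T x2=F x3=F x4=F x5=T
Count: 1.

1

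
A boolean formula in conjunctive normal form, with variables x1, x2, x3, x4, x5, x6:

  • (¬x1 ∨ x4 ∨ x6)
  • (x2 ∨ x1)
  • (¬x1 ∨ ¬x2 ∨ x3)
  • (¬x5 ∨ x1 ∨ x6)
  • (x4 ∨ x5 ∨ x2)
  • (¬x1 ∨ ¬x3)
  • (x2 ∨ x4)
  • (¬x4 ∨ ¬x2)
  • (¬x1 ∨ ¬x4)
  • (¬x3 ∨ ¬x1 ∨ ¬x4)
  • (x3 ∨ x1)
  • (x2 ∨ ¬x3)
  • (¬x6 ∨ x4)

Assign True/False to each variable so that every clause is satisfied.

x1 = 0, x2 = 1, x3 = 1, x4 = 0, x5 = 0, x6 = 0

Check each clause:
  1. (¬x1 ∨ x4 ∨ x6) — ¬x1 is true.
  2. (x1 ∨ x2) — x2 is true.
  3. (x3 ∨ ¬x2 ∨ ¬x1) — x3 is true.
  4. (x1 ∨ ¬x5 ∨ x6) — ¬x5 is true.
  5. (x2 ∨ x5 ∨ x4) — x2 is true.
  6. (¬x3 ∨ ¬x1) — ¬x1 is true.
  7. (x2 ∨ x4) — x2 is true.
  8. (¬x2 ∨ ¬x4) — ¬x4 is true.
  9. (¬x1 ∨ ¬x4) — ¬x4 is true.
  10. (¬x1 ∨ ¬x4 ∨ ¬x3) — ¬x4 is true.
  11. (x1 ∨ x3) — x3 is true.
  12. (x2 ∨ ¬x3) — x2 is true.
  13. (x4 ∨ ¬x6) — ¬x6 is true.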